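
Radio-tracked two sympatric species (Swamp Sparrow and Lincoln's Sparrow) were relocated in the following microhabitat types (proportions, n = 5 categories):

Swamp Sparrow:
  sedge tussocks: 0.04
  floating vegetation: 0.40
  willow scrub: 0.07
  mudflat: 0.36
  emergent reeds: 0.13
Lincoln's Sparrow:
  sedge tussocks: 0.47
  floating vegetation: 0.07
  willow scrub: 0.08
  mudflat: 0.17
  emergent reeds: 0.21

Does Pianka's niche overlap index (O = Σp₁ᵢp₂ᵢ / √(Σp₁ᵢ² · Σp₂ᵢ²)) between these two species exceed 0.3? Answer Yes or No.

Yes

Σ p₁ᵢp₂ᵢ = 0.0188 + 0.0280 + 0.0056 + 0.0612 + 0.0273 = 0.1409
Σp_1ᵢ² = 0.04² + 0.40² + 0.07² + 0.36² + 0.13² = 0.0016 + 0.1600 + 0.0049 + 0.1296 + 0.0169 = 0.3130
Σp_2ᵢ² = 0.47² + 0.07² + 0.08² + 0.17² + 0.21² = 0.2209 + 0.0049 + 0.0064 + 0.0289 + 0.0441 = 0.3052
O = 0.1409 / √(0.3130 × 0.3052) = 0.1409 / 0.30908 = 0.4559
O = 0.4559 > 0.3 → Yes.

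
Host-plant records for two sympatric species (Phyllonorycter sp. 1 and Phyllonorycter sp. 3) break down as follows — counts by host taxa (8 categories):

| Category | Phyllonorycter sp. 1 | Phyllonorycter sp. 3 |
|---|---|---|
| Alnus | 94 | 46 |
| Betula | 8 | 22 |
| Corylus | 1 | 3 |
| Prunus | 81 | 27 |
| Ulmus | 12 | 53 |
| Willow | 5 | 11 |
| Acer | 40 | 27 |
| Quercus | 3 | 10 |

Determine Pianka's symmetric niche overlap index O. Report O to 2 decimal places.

0.77

Proportions for Phyllonorycter sp. 1 (n=244): 94/244=0.3852, 8/244=0.0328, 1/244=0.0041, 81/244=0.3320, 12/244=0.0492, 5/244=0.0205, 40/244=0.1639, 3/244=0.0123
Proportions for Phyllonorycter sp. 3 (n=199): 46/199=0.2312, 22/199=0.1106, 3/199=0.0151, 27/199=0.1357, 53/199=0.2663, 11/199=0.0553, 27/199=0.1357, 10/199=0.0503
Σ p₁ᵢp₂ᵢ = 0.089058 + 0.003628 + 0.000062 + 0.045052 + 0.013102 + 0.001134 + 0.022241 + 0.000619 = 0.174896
Σp_1ᵢ² = 0.3852² + 0.0328² + 0.0041² + 0.3320² + 0.0492² + 0.0205² + 0.1639² + 0.0123² = 0.148379 + 0.001076 + 0.000017 + 0.110224 + 0.002421 + 0.000420 + 0.026863 + 0.000151 = 0.289551
Σp_2ᵢ² = 0.2312² + 0.1106² + 0.0151² + 0.1357² + 0.2663² + 0.0553² + 0.1357² + 0.0503² = 0.053453 + 0.012232 + 0.000228 + 0.018414 + 0.070916 + 0.003058 + 0.018414 + 0.002530 = 0.179245
O = 0.174896 / √(0.289551 × 0.179245) = 0.174896 / 0.2278170 = 0.7677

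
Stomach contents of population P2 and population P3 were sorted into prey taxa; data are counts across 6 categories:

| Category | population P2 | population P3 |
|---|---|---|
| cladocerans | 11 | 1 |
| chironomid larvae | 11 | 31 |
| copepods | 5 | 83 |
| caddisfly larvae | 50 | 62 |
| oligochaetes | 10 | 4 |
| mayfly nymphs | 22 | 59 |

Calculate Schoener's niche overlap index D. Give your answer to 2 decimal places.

0.63

Proportions for population P2 (n=109): 11/109=0.1009, 11/109=0.1009, 5/109=0.0459, 50/109=0.4587, 10/109=0.0917, 22/109=0.2018
Proportions for population P3 (n=240): 1/240=0.0042, 31/240=0.1292, 83/240=0.3458, 62/240=0.2583, 4/240=0.0167, 59/240=0.2458
Σ|p₁ᵢ − p₂ᵢ| = 0.0967 + 0.0283 + 0.2999 + 0.2004 + 0.0750 + 0.0440 = 0.7443
D = 1 − ½ × 0.7443 = 1 − 0.37215 = 0.62785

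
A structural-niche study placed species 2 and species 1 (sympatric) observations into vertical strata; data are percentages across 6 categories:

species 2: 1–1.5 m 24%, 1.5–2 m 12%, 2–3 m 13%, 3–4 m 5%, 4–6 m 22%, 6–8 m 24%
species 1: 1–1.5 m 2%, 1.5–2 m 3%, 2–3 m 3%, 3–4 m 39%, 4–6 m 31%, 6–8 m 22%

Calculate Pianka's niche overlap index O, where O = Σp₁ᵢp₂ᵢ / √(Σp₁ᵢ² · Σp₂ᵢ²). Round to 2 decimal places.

Convert percentages to proportions (divide by 100).
Σ p₁ᵢp₂ᵢ = 0.0048 + 0.0036 + 0.0039 + 0.0195 + 0.0682 + 0.0528 = 0.1528
Σp_1ᵢ² = 0.24² + 0.12² + 0.13² + 0.05² + 0.22² + 0.24² = 0.0576 + 0.0144 + 0.0169 + 0.0025 + 0.0484 + 0.0576 = 0.1974
Σp_2ᵢ² = 0.02² + 0.03² + 0.03² + 0.39² + 0.31² + 0.22² = 0.0004 + 0.0009 + 0.0009 + 0.1521 + 0.0961 + 0.0484 = 0.2988
O = 0.1528 / √(0.1974 × 0.2988) = 0.1528 / 0.24286 = 0.6292

0.63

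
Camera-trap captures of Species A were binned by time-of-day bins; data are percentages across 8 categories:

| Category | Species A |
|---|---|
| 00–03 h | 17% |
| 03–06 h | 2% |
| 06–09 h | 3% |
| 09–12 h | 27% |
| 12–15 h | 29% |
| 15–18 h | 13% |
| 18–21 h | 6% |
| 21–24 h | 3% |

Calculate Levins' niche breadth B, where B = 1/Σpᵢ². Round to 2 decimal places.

Convert percentages to proportions (divide by 100).
Σpᵢ² = 0.17² + 0.02² + 0.03² + 0.27² + 0.29² + 0.13² + 0.06² + 0.03² = 0.0289 + 0.0004 + 0.0009 + 0.0729 + 0.0841 + 0.0169 + 0.0036 + 0.0009 = 0.2086
B = 1 / 0.2086 = 4.7939

4.79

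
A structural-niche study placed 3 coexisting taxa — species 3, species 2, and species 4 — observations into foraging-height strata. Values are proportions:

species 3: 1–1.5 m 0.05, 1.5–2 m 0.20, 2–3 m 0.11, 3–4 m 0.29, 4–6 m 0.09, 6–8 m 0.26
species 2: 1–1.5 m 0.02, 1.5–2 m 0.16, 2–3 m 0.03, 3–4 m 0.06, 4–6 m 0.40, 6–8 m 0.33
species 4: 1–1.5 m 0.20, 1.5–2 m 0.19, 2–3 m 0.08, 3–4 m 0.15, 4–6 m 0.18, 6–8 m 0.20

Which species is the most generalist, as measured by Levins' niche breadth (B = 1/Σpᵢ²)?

species 4

Σp_3ᵢ² = 0.05² + 0.20² + 0.11² + 0.29² + 0.09² + 0.26² = 0.0025 + 0.0400 + 0.0121 + 0.0841 + 0.0081 + 0.0676 = 0.2144
B_3 = 1 / 0.2144 = 4.6642
Σp_2ᵢ² = 0.02² + 0.16² + 0.03² + 0.06² + 0.40² + 0.33² = 0.0004 + 0.0256 + 0.0009 + 0.0036 + 0.1600 + 0.1089 = 0.2994
B_2 = 1 / 0.2994 = 3.3400
Σp_4ᵢ² = 0.20² + 0.19² + 0.08² + 0.15² + 0.18² + 0.20² = 0.0400 + 0.0361 + 0.0064 + 0.0225 + 0.0324 + 0.0400 = 0.1774
B_4 = 1 / 0.1774 = 5.6370
Highest B → broadest niche (most generalist): species 4 (B = 5.64).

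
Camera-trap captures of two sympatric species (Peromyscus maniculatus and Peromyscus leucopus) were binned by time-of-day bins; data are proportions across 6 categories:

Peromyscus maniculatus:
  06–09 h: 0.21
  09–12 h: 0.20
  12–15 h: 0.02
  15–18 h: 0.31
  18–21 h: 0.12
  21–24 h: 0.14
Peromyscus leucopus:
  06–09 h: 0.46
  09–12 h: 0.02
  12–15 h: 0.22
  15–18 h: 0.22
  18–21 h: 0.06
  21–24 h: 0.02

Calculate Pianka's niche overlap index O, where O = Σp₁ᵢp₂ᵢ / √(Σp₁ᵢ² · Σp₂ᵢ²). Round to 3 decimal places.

0.707

Σ p₁ᵢp₂ᵢ = 0.0966 + 0.0040 + 0.0044 + 0.0682 + 0.0072 + 0.0028 = 0.1832
Σp_1ᵢ² = 0.21² + 0.20² + 0.02² + 0.31² + 0.12² + 0.14² = 0.0441 + 0.0400 + 0.0004 + 0.0961 + 0.0144 + 0.0196 = 0.2146
Σp_2ᵢ² = 0.46² + 0.02² + 0.22² + 0.22² + 0.06² + 0.02² = 0.2116 + 0.0004 + 0.0484 + 0.0484 + 0.0036 + 0.0004 = 0.3128
O = 0.1832 / √(0.2146 × 0.3128) = 0.1832 / 0.259089 = 0.70709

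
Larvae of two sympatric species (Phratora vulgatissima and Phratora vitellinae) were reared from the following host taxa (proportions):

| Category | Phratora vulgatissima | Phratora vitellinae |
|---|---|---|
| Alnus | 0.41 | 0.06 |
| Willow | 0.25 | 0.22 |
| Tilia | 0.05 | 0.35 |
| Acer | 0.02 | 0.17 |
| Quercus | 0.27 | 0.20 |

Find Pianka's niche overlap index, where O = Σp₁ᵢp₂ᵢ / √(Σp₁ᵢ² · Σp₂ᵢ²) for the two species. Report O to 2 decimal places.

0.57

Σ p₁ᵢp₂ᵢ = 0.0246 + 0.0550 + 0.0175 + 0.0034 + 0.0540 = 0.1545
Σp_1ᵢ² = 0.41² + 0.25² + 0.05² + 0.02² + 0.27² = 0.1681 + 0.0625 + 0.0025 + 0.0004 + 0.0729 = 0.3064
Σp_2ᵢ² = 0.06² + 0.22² + 0.35² + 0.17² + 0.20² = 0.0036 + 0.0484 + 0.1225 + 0.0289 + 0.0400 = 0.2434
O = 0.1545 / √(0.3064 × 0.2434) = 0.1545 / 0.27309 = 0.5657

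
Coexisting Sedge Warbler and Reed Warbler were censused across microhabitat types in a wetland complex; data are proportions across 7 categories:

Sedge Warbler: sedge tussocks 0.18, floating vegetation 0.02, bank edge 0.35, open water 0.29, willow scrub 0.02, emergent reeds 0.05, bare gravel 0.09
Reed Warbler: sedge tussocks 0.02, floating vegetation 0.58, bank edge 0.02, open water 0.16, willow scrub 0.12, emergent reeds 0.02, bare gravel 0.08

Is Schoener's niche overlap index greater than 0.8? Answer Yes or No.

No

Σ|p₁ᵢ − p₂ᵢ| = 0.16 + 0.56 + 0.33 + 0.13 + 0.10 + 0.03 + 0.01 = 1.32
D = 1 − ½ × 1.32 = 1 − 0.660 = 0.3400
D = 0.3400 < 0.8 → No.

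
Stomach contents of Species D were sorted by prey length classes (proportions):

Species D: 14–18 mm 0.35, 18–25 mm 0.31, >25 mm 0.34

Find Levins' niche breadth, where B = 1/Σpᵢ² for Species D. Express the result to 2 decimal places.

Σpᵢ² = 0.35² + 0.31² + 0.34² = 0.1225 + 0.0961 + 0.1156 = 0.3342
B = 1 / 0.3342 = 2.9922

2.99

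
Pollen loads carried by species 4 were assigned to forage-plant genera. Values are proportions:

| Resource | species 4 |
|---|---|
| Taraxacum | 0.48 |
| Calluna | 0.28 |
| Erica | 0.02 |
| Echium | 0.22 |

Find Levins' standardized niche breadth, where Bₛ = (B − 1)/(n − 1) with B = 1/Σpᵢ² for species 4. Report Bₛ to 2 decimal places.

0.60

Σpᵢ² = 0.48² + 0.28² + 0.02² + 0.22² = 0.2304 + 0.0784 + 0.0004 + 0.0484 = 0.3576
B = 1 / 0.3576 = 2.7964
Bₛ = (B − 1)/(n − 1) = (2.7964 − 1)/(4 − 1) = 1.7964/3 = 0.5988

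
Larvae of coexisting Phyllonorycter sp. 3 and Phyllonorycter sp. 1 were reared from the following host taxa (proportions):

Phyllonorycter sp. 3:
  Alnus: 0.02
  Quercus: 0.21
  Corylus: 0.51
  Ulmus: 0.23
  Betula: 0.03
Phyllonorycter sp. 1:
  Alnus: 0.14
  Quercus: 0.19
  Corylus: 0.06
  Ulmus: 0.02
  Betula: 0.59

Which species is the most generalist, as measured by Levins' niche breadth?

Σp_3ᵢ² = 0.02² + 0.21² + 0.51² + 0.23² + 0.03² = 0.0004 + 0.0441 + 0.2601 + 0.0529 + 0.0009 = 0.3584
B_3 = 1 / 0.3584 = 2.7902
Σp_1ᵢ² = 0.14² + 0.19² + 0.06² + 0.02² + 0.59² = 0.0196 + 0.0361 + 0.0036 + 0.0004 + 0.3481 = 0.4078
B_1 = 1 / 0.4078 = 2.4522
Highest B → broadest niche (most generalist): Phyllonorycter sp. 3 (B = 2.79).

Phyllonorycter sp. 3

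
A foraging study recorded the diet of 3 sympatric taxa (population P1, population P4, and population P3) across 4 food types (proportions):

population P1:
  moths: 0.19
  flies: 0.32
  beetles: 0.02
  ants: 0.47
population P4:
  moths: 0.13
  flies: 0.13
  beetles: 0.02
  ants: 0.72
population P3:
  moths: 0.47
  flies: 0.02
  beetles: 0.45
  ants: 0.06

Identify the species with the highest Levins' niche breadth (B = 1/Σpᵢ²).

Σp_P1ᵢ² = 0.19² + 0.32² + 0.02² + 0.47² = 0.0361 + 0.1024 + 0.0004 + 0.2209 = 0.3598
B_P1 = 1 / 0.3598 = 2.7793
Σp_P4ᵢ² = 0.13² + 0.13² + 0.02² + 0.72² = 0.0169 + 0.0169 + 0.0004 + 0.5184 = 0.5526
B_P4 = 1 / 0.5526 = 1.8096
Σp_P3ᵢ² = 0.47² + 0.02² + 0.45² + 0.06² = 0.2209 + 0.0004 + 0.2025 + 0.0036 = 0.4274
B_P3 = 1 / 0.4274 = 2.3397
Highest B → broadest niche (most generalist): population P1 (B = 2.78).

population P1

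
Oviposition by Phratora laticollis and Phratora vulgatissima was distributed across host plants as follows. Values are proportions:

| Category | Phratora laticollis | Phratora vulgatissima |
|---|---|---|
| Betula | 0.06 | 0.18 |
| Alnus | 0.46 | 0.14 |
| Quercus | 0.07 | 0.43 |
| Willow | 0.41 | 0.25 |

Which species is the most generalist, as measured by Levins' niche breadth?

Phratora vulgatissima

Σp_latiᵢ² = 0.06² + 0.46² + 0.07² + 0.41² = 0.0036 + 0.2116 + 0.0049 + 0.1681 = 0.3882
B_lati = 1 / 0.3882 = 2.5760
Σp_vulgᵢ² = 0.18² + 0.14² + 0.43² + 0.25² = 0.0324 + 0.0196 + 0.1849 + 0.0625 = 0.2994
B_vulg = 1 / 0.2994 = 3.3400
Highest B → broadest niche (most generalist): Phratora vulgatissima (B = 3.34).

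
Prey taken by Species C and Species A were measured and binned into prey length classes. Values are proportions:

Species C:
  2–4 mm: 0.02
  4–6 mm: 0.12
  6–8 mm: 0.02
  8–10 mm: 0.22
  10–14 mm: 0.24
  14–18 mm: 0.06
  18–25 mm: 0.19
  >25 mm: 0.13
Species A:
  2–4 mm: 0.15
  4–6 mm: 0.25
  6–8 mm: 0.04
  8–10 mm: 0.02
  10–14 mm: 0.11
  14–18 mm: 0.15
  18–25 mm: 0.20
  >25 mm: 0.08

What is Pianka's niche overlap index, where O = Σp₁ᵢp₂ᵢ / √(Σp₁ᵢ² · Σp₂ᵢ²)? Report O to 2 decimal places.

0.71

Σ p₁ᵢp₂ᵢ = 0.0030 + 0.0300 + 0.0008 + 0.0044 + 0.0264 + 0.0090 + 0.0380 + 0.0104 = 0.1220
Σp_1ᵢ² = 0.02² + 0.12² + 0.02² + 0.22² + 0.24² + 0.06² + 0.19² + 0.13² = 0.0004 + 0.0144 + 0.0004 + 0.0484 + 0.0576 + 0.0036 + 0.0361 + 0.0169 = 0.1778
Σp_2ᵢ² = 0.15² + 0.25² + 0.04² + 0.02² + 0.11² + 0.15² + 0.20² + 0.08² = 0.0225 + 0.0625 + 0.0016 + 0.0004 + 0.0121 + 0.0225 + 0.0400 + 0.0064 = 0.1680
O = 0.1220 / √(0.1778 × 0.1680) = 0.1220 / 0.17283 = 0.7059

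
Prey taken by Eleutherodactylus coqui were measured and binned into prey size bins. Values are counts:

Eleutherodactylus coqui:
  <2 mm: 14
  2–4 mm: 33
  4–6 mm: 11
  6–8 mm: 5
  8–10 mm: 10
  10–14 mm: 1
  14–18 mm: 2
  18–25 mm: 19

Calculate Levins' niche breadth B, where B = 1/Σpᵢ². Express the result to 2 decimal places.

Proportions for Eleutherodactylus coqui (n=95): 14/95=0.1474, 33/95=0.3474, 11/95=0.1158, 5/95=0.0526, 10/95=0.1053, 1/95=0.0105, 2/95=0.0211, 19/95=0.2000
Σpᵢ² = 0.1474² + 0.3474² + 0.1158² + 0.0526² + 0.1053² + 0.0105² + 0.0211² + 0.2000² = 0.021727 + 0.120687 + 0.013410 + 0.002767 + 0.011088 + 0.000110 + 0.000445 + 0.040000 = 0.210234
B = 1 / 0.210234 = 4.7566

4.76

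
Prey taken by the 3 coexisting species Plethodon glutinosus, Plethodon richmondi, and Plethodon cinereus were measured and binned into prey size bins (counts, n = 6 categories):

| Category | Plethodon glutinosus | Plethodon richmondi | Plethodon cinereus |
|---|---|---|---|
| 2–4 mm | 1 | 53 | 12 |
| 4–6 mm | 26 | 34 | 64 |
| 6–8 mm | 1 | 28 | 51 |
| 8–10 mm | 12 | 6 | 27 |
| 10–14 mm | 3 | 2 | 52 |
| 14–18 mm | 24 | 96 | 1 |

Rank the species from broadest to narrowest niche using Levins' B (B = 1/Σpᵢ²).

Proportions for Plethodon glutinosus (n=67): 1/67=0.0149, 26/67=0.3881, 1/67=0.0149, 12/67=0.1791, 3/67=0.0448, 24/67=0.3582
Proportions for Plethodon richmondi (n=219): 53/219=0.2420, 34/219=0.1553, 28/219=0.1279, 6/219=0.0274, 2/219=0.0091, 96/219=0.4384
Proportions for Plethodon cinereus (n=207): 12/207=0.0580, 64/207=0.3092, 51/207=0.2464, 27/207=0.1304, 52/207=0.2512, 1/207=0.0048
Σp_glutᵢ² = 0.0149² + 0.3881² + 0.0149² + 0.1791² + 0.0448² + 0.3582² = 0.000222 + 0.150622 + 0.000222 + 0.032077 + 0.002007 + 0.128307 = 0.313457
B_glut = 1 / 0.313457 = 3.1902
Σp_richᵢ² = 0.2420² + 0.1553² + 0.1279² + 0.0274² + 0.0091² + 0.4384² = 0.058564 + 0.024118 + 0.016358 + 0.000751 + 0.000083 + 0.192195 = 0.292069
B_rich = 1 / 0.292069 = 3.4238
Σp_cineᵢ² = 0.0580² + 0.3092² + 0.2464² + 0.1304² + 0.2512² + 0.0048² = 0.003364 + 0.095605 + 0.060713 + 0.017004 + 0.063101 + 0.000023 = 0.239810
B_cine = 1 / 0.239810 = 4.1700
Ranking by B (broadest → narrowest): Plethodon cinereus (4.17) > Plethodon richmondi (3.42) > Plethodon glutinosus (3.19)

Plethodon cinereus > Plethodon richmondi > Plethodon glutinosus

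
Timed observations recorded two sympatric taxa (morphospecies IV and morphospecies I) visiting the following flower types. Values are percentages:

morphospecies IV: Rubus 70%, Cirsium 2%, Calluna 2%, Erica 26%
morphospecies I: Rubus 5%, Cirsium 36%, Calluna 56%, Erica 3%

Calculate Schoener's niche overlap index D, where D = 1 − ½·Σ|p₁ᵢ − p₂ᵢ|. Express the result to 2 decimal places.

Convert percentages to proportions (divide by 100).
Σ|p₁ᵢ − p₂ᵢ| = 0.65 + 0.34 + 0.54 + 0.23 = 1.76
D = 1 − ½ × 1.76 = 1 − 0.880 = 0.1200

0.12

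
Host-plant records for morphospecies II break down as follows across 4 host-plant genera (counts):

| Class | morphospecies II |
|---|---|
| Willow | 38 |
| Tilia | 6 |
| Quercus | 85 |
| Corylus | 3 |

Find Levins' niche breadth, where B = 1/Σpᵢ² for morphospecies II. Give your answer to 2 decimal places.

Proportions for morphospecies II (n=132): 38/132=0.2879, 6/132=0.0455, 85/132=0.6439, 3/132=0.0227
Σpᵢ² = 0.2879² + 0.0455² + 0.6439² + 0.0227² = 0.082886 + 0.002070 + 0.414607 + 0.000515 = 0.500078
B = 1 / 0.500078 = 1.9997

2.00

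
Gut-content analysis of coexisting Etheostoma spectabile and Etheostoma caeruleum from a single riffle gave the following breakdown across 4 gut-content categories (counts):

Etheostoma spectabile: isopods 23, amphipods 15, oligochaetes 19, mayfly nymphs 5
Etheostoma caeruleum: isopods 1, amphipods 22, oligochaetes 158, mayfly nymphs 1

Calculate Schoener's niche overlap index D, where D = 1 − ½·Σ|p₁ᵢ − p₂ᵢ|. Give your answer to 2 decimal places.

Proportions for Etheostoma spectabile (n=62): 23/62=0.3710, 15/62=0.2419, 19/62=0.3065, 5/62=0.0806
Proportions for Etheostoma caeruleum (n=182): 1/182=0.0055, 22/182=0.1209, 158/182=0.8681, 1/182=0.0055
Σ|p₁ᵢ − p₂ᵢ| = 0.3655 + 0.1210 + 0.5616 + 0.0751 = 1.1232
D = 1 − ½ × 1.1232 = 1 − 0.56160 = 0.43840

0.44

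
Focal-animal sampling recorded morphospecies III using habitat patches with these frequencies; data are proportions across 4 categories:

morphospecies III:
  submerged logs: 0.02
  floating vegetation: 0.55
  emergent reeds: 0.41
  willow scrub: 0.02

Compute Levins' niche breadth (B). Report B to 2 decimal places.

2.12

Σpᵢ² = 0.02² + 0.55² + 0.41² + 0.02² = 0.0004 + 0.3025 + 0.1681 + 0.0004 = 0.4714
B = 1 / 0.4714 = 2.1213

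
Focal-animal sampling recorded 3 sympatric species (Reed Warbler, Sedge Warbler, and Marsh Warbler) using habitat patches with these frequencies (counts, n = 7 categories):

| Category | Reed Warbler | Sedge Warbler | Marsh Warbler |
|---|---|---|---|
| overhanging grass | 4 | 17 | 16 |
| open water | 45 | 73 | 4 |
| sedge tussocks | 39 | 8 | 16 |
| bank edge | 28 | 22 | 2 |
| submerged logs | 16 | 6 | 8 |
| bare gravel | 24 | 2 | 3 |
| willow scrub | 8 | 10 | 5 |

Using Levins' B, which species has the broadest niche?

Proportions for Reed Warbler (n=164): 4/164=0.0244, 45/164=0.2744, 39/164=0.2378, 28/164=0.1707, 16/164=0.0976, 24/164=0.1463, 8/164=0.0488
Proportions for Sedge Warbler (n=138): 17/138=0.1232, 73/138=0.5290, 8/138=0.0580, 22/138=0.1594, 6/138=0.0435, 2/138=0.0145, 10/138=0.0725
Proportions for Marsh Warbler (n=54): 16/54=0.2963, 4/54=0.0741, 16/54=0.2963, 2/54=0.0370, 8/54=0.1481, 3/54=0.0556, 5/54=0.0926
Σp_Reedᵢ² = 0.0244² + 0.2744² + 0.2378² + 0.1707² + 0.0976² + 0.1463² + 0.0488² = 0.000595 + 0.075295 + 0.056549 + 0.029138 + 0.009526 + 0.021404 + 0.002381 = 0.194888
B_Reed = 1 / 0.194888 = 5.1312
Σp_Sedgᵢ² = 0.1232² + 0.5290² + 0.0580² + 0.1594² + 0.0435² + 0.0145² + 0.0725² = 0.015178 + 0.279841 + 0.003364 + 0.025408 + 0.001892 + 0.000210 + 0.005256 = 0.331149
B_Sedg = 1 / 0.331149 = 3.0198
Σp_Marsᵢ² = 0.2963² + 0.0741² + 0.2963² + 0.0370² + 0.1481² + 0.0556² + 0.0926² = 0.087794 + 0.005491 + 0.087794 + 0.001369 + 0.021934 + 0.003091 + 0.008575 = 0.216048
B_Mars = 1 / 0.216048 = 4.6286
Highest B → broadest niche (most generalist): Reed Warbler (B = 5.13).

Reed Warbler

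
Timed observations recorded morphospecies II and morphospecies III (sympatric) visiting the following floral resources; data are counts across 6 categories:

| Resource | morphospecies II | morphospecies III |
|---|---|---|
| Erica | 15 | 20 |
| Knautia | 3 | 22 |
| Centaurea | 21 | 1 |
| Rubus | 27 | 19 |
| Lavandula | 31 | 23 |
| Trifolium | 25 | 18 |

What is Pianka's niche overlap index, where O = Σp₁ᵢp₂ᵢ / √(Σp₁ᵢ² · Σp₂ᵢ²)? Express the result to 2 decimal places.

Proportions for morphospecies II (n=122): 15/122=0.1230, 3/122=0.0246, 21/122=0.1721, 27/122=0.2213, 31/122=0.2541, 25/122=0.2049
Proportions for morphospecies III (n=103): 20/103=0.1942, 22/103=0.2136, 1/103=0.0097, 19/103=0.1845, 23/103=0.2233, 18/103=0.1748
Σ p₁ᵢp₂ᵢ = 0.023887 + 0.005255 + 0.001669 + 0.040830 + 0.056741 + 0.035817 = 0.164199
Σp_1ᵢ² = 0.1230² + 0.0246² + 0.1721² + 0.2213² + 0.2541² + 0.2049² = 0.015129 + 0.000605 + 0.029618 + 0.048974 + 0.064567 + 0.041984 = 0.200877
Σp_2ᵢ² = 0.1942² + 0.2136² + 0.0097² + 0.1845² + 0.2233² + 0.1748² = 0.037714 + 0.045625 + 0.000094 + 0.034040 + 0.049863 + 0.030555 = 0.197891
O = 0.164199 / √(0.200877 × 0.197891) = 0.164199 / 0.1993784 = 0.8236

0.82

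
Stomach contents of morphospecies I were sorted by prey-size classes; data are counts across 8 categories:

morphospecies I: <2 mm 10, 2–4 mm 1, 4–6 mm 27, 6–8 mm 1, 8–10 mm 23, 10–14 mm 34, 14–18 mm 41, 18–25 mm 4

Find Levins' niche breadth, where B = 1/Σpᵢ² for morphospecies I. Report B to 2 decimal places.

4.72

Proportions for morphospecies I (n=141): 10/141=0.0709, 1/141=0.0071, 27/141=0.1915, 1/141=0.0071, 23/141=0.1631, 34/141=0.2411, 41/141=0.2908, 4/141=0.0284
Σpᵢ² = 0.0709² + 0.0071² + 0.1915² + 0.0071² + 0.1631² + 0.2411² + 0.2908² + 0.0284² = 0.005027 + 0.000050 + 0.036672 + 0.000050 + 0.026602 + 0.058129 + 0.084565 + 0.000807 = 0.211902
B = 1 / 0.211902 = 4.7192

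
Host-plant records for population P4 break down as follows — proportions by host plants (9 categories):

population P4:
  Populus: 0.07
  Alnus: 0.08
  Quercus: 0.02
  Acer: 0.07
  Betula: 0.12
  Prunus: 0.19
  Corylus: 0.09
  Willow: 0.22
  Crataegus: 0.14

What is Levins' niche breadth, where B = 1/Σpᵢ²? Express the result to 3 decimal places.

6.983

Σpᵢ² = 0.07² + 0.08² + 0.02² + 0.07² + 0.12² + 0.19² + 0.09² + 0.22² + 0.14² = 0.0049 + 0.0064 + 0.0004 + 0.0049 + 0.0144 + 0.0361 + 0.0081 + 0.0484 + 0.0196 = 0.1432
B = 1 / 0.1432 = 6.98324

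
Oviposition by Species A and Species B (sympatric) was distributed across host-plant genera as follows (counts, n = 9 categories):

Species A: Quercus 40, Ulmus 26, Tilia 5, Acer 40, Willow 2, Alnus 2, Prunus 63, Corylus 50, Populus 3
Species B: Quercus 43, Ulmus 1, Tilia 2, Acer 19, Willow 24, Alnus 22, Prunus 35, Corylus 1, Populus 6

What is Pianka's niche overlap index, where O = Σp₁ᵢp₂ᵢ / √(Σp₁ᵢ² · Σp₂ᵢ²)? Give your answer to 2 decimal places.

Proportions for Species A (n=231): 40/231=0.1732, 26/231=0.1126, 5/231=0.0216, 40/231=0.1732, 2/231=0.0087, 2/231=0.0087, 63/231=0.2727, 50/231=0.2165, 3/231=0.0130
Proportions for Species B (n=153): 43/153=0.2810, 1/153=0.0065, 2/153=0.0131, 19/153=0.1242, 24/153=0.1569, 22/153=0.1438, 35/153=0.2288, 1/153=0.0065, 6/153=0.0392
Σ p₁ᵢp₂ᵢ = 0.048669 + 0.000732 + 0.000283 + 0.021511 + 0.001365 + 0.001251 + 0.062394 + 0.001407 + 0.000510 = 0.138122
Σp_1ᵢ² = 0.1732² + 0.1126² + 0.0216² + 0.1732² + 0.0087² + 0.0087² + 0.2727² + 0.2165² + 0.0130² = 0.029998 + 0.012679 + 0.000467 + 0.029998 + 0.000076 + 0.000076 + 0.074365 + 0.046872 + 0.000169 = 0.194700
Σp_2ᵢ² = 0.2810² + 0.0065² + 0.0131² + 0.1242² + 0.1569² + 0.1438² + 0.2288² + 0.0065² + 0.0392² = 0.078961 + 0.000042 + 0.000172 + 0.015426 + 0.024618 + 0.020678 + 0.052349 + 0.000042 + 0.001537 = 0.193825
O = 0.138122 / √(0.194700 × 0.193825) = 0.138122 / 0.1942620 = 0.7110

0.71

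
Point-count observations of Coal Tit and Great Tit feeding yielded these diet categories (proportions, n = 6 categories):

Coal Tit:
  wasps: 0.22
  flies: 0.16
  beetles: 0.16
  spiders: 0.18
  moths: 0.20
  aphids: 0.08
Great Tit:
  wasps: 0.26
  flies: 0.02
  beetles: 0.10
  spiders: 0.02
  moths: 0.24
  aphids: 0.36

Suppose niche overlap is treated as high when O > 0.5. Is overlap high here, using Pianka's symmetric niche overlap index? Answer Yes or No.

Yes

Σ p₁ᵢp₂ᵢ = 0.0572 + 0.0032 + 0.0160 + 0.0036 + 0.0480 + 0.0288 = 0.1568
Σp_1ᵢ² = 0.22² + 0.16² + 0.16² + 0.18² + 0.20² + 0.08² = 0.0484 + 0.0256 + 0.0256 + 0.0324 + 0.0400 + 0.0064 = 0.1784
Σp_2ᵢ² = 0.26² + 0.02² + 0.10² + 0.02² + 0.24² + 0.36² = 0.0676 + 0.0004 + 0.0100 + 0.0004 + 0.0576 + 0.1296 = 0.2656
O = 0.1568 / √(0.1784 × 0.2656) = 0.1568 / 0.21768 = 0.7203
O = 0.7203 > 0.5 → Yes.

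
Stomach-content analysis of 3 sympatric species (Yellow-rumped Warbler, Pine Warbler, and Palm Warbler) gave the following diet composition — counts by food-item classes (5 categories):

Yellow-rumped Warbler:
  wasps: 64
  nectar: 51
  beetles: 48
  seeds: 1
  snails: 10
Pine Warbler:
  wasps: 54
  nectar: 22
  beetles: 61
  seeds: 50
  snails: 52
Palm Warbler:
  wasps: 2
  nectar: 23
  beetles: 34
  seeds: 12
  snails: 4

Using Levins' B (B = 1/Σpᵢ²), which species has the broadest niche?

Proportions for Yellow-rumped Warbler (n=174): 64/174=0.3678, 51/174=0.2931, 48/174=0.2759, 1/174=0.0057, 10/174=0.0575
Proportions for Pine Warbler (n=239): 54/239=0.2259, 22/239=0.0921, 61/239=0.2552, 50/239=0.2092, 52/239=0.2176
Proportions for Palm Warbler (n=75): 2/75=0.0267, 23/75=0.3067, 34/75=0.4533, 12/75=0.1600, 4/75=0.0533
Σp_Yellᵢ² = 0.3678² + 0.2931² + 0.2759² + 0.0057² + 0.0575² = 0.135277 + 0.085908 + 0.076121 + 0.000032 + 0.003306 = 0.300644
B_Yell = 1 / 0.300644 = 3.3262
Σp_Pineᵢ² = 0.2259² + 0.0921² + 0.2552² + 0.2092² + 0.2176² = 0.051031 + 0.008482 + 0.065127 + 0.043765 + 0.047350 = 0.215755
B_Pine = 1 / 0.215755 = 4.6349
Σp_Palmᵢ² = 0.0267² + 0.3067² + 0.4533² + 0.1600² + 0.0533² = 0.000713 + 0.094065 + 0.205481 + 0.025600 + 0.002841 = 0.328700
B_Palm = 1 / 0.328700 = 3.0423
Highest B → broadest niche (most generalist): Pine Warbler (B = 4.63).

Pine Warbler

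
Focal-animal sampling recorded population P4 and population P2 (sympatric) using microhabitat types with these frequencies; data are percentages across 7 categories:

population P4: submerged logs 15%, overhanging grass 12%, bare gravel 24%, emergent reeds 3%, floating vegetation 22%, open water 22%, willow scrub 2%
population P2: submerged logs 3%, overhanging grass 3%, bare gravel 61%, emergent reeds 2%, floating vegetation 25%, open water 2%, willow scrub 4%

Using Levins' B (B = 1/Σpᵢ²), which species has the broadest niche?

population P4

Convert percentages to proportions (divide by 100).
Σp_P4ᵢ² = 0.15² + 0.12² + 0.24² + 0.03² + 0.22² + 0.22² + 0.02² = 0.0225 + 0.0144 + 0.0576 + 0.0009 + 0.0484 + 0.0484 + 0.0004 = 0.1926
B_P4 = 1 / 0.1926 = 5.1921
Σp_P2ᵢ² = 0.03² + 0.03² + 0.61² + 0.02² + 0.25² + 0.02² + 0.04² = 0.0009 + 0.0009 + 0.3721 + 0.0004 + 0.0625 + 0.0004 + 0.0016 = 0.4388
B_P2 = 1 / 0.4388 = 2.2789
Highest B → broadest niche (most generalist): population P4 (B = 5.19).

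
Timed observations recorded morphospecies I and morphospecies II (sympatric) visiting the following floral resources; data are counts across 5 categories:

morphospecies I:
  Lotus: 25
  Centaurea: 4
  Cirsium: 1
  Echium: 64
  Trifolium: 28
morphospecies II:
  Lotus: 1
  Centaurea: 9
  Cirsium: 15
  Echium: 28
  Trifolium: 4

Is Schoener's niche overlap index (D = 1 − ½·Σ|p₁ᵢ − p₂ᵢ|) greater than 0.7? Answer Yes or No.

Proportions for morphospecies I (n=122): 25/122=0.2049, 4/122=0.0328, 1/122=0.0082, 64/122=0.5246, 28/122=0.2295
Proportions for morphospecies II (n=57): 1/57=0.0175, 9/57=0.1579, 15/57=0.2632, 28/57=0.4912, 4/57=0.0702
Σ|p₁ᵢ − p₂ᵢ| = 0.1874 + 0.1251 + 0.2550 + 0.0334 + 0.1593 = 0.7602
D = 1 − ½ × 0.7602 = 1 − 0.38010 = 0.61990
D = 0.61990 < 0.7 → No.

No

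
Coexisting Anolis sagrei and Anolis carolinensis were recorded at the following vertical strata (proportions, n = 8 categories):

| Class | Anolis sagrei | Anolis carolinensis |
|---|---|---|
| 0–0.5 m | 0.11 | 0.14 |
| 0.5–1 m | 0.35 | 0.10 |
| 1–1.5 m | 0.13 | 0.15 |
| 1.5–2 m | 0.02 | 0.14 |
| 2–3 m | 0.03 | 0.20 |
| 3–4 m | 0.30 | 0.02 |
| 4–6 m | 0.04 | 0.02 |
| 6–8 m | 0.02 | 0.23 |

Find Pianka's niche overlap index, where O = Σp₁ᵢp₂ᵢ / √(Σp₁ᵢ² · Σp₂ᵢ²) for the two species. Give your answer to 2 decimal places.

Σ p₁ᵢp₂ᵢ = 0.0154 + 0.0350 + 0.0195 + 0.0028 + 0.0060 + 0.0060 + 0.0008 + 0.0046 = 0.0901
Σp_1ᵢ² = 0.11² + 0.35² + 0.13² + 0.02² + 0.03² + 0.30² + 0.04² + 0.02² = 0.0121 + 0.1225 + 0.0169 + 0.0004 + 0.0009 + 0.0900 + 0.0016 + 0.0004 = 0.2448
Σp_2ᵢ² = 0.14² + 0.10² + 0.15² + 0.14² + 0.20² + 0.02² + 0.02² + 0.23² = 0.0196 + 0.0100 + 0.0225 + 0.0196 + 0.0400 + 0.0004 + 0.0004 + 0.0529 = 0.1654
O = 0.0901 / √(0.2448 × 0.1654) = 0.0901 / 0.20122 = 0.4478

0.45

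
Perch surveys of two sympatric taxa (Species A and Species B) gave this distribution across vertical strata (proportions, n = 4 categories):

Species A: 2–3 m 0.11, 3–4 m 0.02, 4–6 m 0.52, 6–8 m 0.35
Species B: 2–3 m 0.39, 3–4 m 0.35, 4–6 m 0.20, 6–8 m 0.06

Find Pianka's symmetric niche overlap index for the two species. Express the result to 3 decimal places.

0.487

Σ p₁ᵢp₂ᵢ = 0.0429 + 0.0070 + 0.1040 + 0.0210 = 0.1749
Σp_1ᵢ² = 0.11² + 0.02² + 0.52² + 0.35² = 0.0121 + 0.0004 + 0.2704 + 0.1225 = 0.4054
Σp_2ᵢ² = 0.39² + 0.35² + 0.20² + 0.06² = 0.1521 + 0.1225 + 0.0400 + 0.0036 = 0.3182
O = 0.1749 / √(0.4054 × 0.3182) = 0.1749 / 0.359163 = 0.48697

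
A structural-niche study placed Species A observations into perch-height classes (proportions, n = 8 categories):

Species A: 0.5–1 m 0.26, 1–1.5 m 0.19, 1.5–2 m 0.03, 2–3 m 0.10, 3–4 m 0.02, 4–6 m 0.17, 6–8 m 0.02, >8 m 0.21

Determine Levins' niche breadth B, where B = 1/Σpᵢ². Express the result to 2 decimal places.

5.31

Σpᵢ² = 0.26² + 0.19² + 0.03² + 0.10² + 0.02² + 0.17² + 0.02² + 0.21² = 0.0676 + 0.0361 + 0.0009 + 0.0100 + 0.0004 + 0.0289 + 0.0004 + 0.0441 = 0.1884
B = 1 / 0.1884 = 5.3079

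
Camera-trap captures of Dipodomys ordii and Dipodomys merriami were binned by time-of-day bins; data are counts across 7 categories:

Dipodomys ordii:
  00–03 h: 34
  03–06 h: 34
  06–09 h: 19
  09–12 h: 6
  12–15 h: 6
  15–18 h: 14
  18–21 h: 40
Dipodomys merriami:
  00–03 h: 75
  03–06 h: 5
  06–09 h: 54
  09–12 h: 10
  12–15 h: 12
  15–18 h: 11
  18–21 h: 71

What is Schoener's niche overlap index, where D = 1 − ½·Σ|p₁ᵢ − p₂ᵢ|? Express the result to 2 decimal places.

0.75

Proportions for Dipodomys ordii (n=153): 34/153=0.2222, 34/153=0.2222, 19/153=0.1242, 6/153=0.0392, 6/153=0.0392, 14/153=0.0915, 40/153=0.2614
Proportions for Dipodomys merriami (n=238): 75/238=0.3151, 5/238=0.0210, 54/238=0.2269, 10/238=0.0420, 12/238=0.0504, 11/238=0.0462, 71/238=0.2983
Σ|p₁ᵢ − p₂ᵢ| = 0.0929 + 0.2012 + 0.1027 + 0.0028 + 0.0112 + 0.0453 + 0.0369 = 0.4930
D = 1 − ½ × 0.4930 = 1 − 0.24650 = 0.75350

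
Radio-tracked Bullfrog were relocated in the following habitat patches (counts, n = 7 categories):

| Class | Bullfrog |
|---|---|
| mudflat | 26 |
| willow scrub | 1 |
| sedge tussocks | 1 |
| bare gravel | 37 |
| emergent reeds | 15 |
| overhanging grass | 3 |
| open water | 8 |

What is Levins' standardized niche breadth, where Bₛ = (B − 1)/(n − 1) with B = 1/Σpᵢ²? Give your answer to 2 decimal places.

0.42

Proportions for Bullfrog (n=91): 26/91=0.2857, 1/91=0.0110, 1/91=0.0110, 37/91=0.4066, 15/91=0.1648, 3/91=0.0330, 8/91=0.0879
Σpᵢ² = 0.2857² + 0.0110² + 0.0110² + 0.4066² + 0.1648² + 0.0330² + 0.0879² = 0.081624 + 0.000121 + 0.000121 + 0.165324 + 0.027159 + 0.001089 + 0.007726 = 0.283164
B = 1 / 0.283164 = 3.5315
Bₛ = (B − 1)/(n − 1) = (3.5315 − 1)/(7 − 1) = 2.5315/6 = 0.4219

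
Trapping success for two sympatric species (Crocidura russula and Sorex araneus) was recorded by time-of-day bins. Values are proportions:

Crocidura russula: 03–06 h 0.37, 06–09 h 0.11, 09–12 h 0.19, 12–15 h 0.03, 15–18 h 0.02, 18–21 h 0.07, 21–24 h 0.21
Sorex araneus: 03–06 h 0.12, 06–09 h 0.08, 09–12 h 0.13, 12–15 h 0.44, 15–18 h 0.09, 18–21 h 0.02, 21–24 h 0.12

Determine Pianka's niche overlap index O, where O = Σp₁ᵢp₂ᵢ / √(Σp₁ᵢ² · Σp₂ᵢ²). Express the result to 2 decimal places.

0.49

Σ p₁ᵢp₂ᵢ = 0.0444 + 0.0088 + 0.0247 + 0.0132 + 0.0018 + 0.0014 + 0.0252 = 0.1195
Σp_1ᵢ² = 0.37² + 0.11² + 0.19² + 0.03² + 0.02² + 0.07² + 0.21² = 0.1369 + 0.0121 + 0.0361 + 0.0009 + 0.0004 + 0.0049 + 0.0441 = 0.2354
Σp_2ᵢ² = 0.12² + 0.08² + 0.13² + 0.44² + 0.09² + 0.02² + 0.12² = 0.0144 + 0.0064 + 0.0169 + 0.1936 + 0.0081 + 0.0004 + 0.0144 = 0.2542
O = 0.1195 / √(0.2354 × 0.2542) = 0.1195 / 0.24462 = 0.4885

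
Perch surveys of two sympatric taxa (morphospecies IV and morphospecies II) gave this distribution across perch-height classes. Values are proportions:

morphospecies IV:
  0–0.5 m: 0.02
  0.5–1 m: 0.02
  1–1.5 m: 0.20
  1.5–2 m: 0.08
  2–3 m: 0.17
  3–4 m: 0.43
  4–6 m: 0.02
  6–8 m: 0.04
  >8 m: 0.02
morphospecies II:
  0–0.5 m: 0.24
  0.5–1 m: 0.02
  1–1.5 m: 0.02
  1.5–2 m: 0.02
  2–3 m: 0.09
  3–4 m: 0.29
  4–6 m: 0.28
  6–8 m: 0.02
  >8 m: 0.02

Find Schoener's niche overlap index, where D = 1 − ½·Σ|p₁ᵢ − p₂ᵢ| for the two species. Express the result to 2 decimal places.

0.52

Σ|p₁ᵢ − p₂ᵢ| = 0.22 + 0.00 + 0.18 + 0.06 + 0.08 + 0.14 + 0.26 + 0.02 + 0.00 = 0.96
D = 1 − ½ × 0.96 = 1 − 0.480 = 0.5200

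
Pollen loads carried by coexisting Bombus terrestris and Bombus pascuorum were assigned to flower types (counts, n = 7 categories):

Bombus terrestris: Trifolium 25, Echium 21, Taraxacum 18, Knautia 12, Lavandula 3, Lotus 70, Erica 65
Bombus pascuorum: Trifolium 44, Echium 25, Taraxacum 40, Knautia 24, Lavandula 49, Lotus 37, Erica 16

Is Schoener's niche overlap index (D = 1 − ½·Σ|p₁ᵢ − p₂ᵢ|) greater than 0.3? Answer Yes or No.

Proportions for Bombus terrestris (n=214): 25/214=0.1168, 21/214=0.0981, 18/214=0.0841, 12/214=0.0561, 3/214=0.0140, 70/214=0.3271, 65/214=0.3037
Proportions for Bombus pascuorum (n=235): 44/235=0.1872, 25/235=0.1064, 40/235=0.1702, 24/235=0.1021, 49/235=0.2085, 37/235=0.1574, 16/235=0.0681
Σ|p₁ᵢ − p₂ᵢ| = 0.0704 + 0.0083 + 0.0861 + 0.0460 + 0.1945 + 0.1697 + 0.2356 = 0.8106
D = 1 − ½ × 0.8106 = 1 − 0.40530 = 0.59470
D = 0.59470 > 0.3 → Yes.

Yes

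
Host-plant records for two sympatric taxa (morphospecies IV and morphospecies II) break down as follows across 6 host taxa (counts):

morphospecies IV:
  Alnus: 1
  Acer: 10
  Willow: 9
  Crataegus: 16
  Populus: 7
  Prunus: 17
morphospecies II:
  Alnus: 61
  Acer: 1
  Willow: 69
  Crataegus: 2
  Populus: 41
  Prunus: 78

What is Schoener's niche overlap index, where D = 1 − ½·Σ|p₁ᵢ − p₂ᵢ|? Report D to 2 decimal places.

0.58

Proportions for morphospecies IV (n=60): 1/60=0.0167, 10/60=0.1667, 9/60=0.1500, 16/60=0.2667, 7/60=0.1167, 17/60=0.2833
Proportions for morphospecies II (n=252): 61/252=0.2421, 1/252=0.0040, 69/252=0.2738, 2/252=0.0079, 41/252=0.1627, 78/252=0.3095
Σ|p₁ᵢ − p₂ᵢ| = 0.2254 + 0.1627 + 0.1238 + 0.2588 + 0.0460 + 0.0262 = 0.8429
D = 1 − ½ × 0.8429 = 1 − 0.42145 = 0.57855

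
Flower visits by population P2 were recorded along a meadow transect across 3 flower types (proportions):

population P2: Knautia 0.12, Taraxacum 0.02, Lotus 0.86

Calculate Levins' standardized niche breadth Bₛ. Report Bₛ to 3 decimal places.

0.163

Σpᵢ² = 0.12² + 0.02² + 0.86² = 0.0144 + 0.0004 + 0.7396 = 0.7544
B = 1 / 0.7544 = 1.32556
Bₛ = (B − 1)/(n − 1) = (1.32556 − 1)/(3 − 1) = 0.32556/2 = 0.16278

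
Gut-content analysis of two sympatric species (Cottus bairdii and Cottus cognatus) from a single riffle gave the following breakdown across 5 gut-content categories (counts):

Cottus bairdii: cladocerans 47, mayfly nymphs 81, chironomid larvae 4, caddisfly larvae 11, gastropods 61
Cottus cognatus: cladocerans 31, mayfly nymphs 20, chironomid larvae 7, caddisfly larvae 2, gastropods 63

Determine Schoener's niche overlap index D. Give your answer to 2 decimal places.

Proportions for Cottus bairdii (n=204): 47/204=0.2304, 81/204=0.3971, 4/204=0.0196, 11/204=0.0539, 61/204=0.2990
Proportions for Cottus cognatus (n=123): 31/123=0.2520, 20/123=0.1626, 7/123=0.0569, 2/123=0.0163, 63/123=0.5122
Σ|p₁ᵢ − p₂ᵢ| = 0.0216 + 0.2345 + 0.0373 + 0.0376 + 0.2132 = 0.5442
D = 1 − ½ × 0.5442 = 1 − 0.27210 = 0.72790

0.73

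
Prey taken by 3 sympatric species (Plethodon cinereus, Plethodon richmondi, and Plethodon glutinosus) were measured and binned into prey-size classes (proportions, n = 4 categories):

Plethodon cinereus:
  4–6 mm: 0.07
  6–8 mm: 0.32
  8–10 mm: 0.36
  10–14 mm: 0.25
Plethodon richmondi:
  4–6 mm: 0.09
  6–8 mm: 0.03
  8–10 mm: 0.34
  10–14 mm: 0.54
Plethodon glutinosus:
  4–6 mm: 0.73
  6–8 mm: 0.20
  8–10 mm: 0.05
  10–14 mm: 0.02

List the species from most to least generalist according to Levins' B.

Σp_cineᵢ² = 0.07² + 0.32² + 0.36² + 0.25² = 0.0049 + 0.1024 + 0.1296 + 0.0625 = 0.2994
B_cine = 1 / 0.2994 = 3.3400
Σp_richᵢ² = 0.09² + 0.03² + 0.34² + 0.54² = 0.0081 + 0.0009 + 0.1156 + 0.2916 = 0.4162
B_rich = 1 / 0.4162 = 2.4027
Σp_glutᵢ² = 0.73² + 0.20² + 0.05² + 0.02² = 0.5329 + 0.0400 + 0.0025 + 0.0004 = 0.5758
B_glut = 1 / 0.5758 = 1.7367
Ranking by B (broadest → narrowest): Plethodon cinereus (3.34) > Plethodon richmondi (2.40) > Plethodon glutinosus (1.74)

Plethodon cinereus > Plethodon richmondi > Plethodon glutinosus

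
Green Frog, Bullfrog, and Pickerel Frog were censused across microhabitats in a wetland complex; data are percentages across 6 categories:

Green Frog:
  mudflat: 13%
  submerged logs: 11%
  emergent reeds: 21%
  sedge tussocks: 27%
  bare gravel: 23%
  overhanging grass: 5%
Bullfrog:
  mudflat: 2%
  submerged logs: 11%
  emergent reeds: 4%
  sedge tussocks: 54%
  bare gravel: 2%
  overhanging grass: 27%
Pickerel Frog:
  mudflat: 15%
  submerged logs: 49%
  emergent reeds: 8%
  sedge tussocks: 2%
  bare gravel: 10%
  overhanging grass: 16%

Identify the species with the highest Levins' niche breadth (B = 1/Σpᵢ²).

Green Frog

Convert percentages to proportions (divide by 100).
Σp_Greeᵢ² = 0.13² + 0.11² + 0.21² + 0.27² + 0.23² + 0.05² = 0.0169 + 0.0121 + 0.0441 + 0.0729 + 0.0529 + 0.0025 = 0.2014
B_Gree = 1 / 0.2014 = 4.9652
Σp_Bullᵢ² = 0.02² + 0.11² + 0.04² + 0.54² + 0.02² + 0.27² = 0.0004 + 0.0121 + 0.0016 + 0.2916 + 0.0004 + 0.0729 = 0.3790
B_Bull = 1 / 0.3790 = 2.6385
Σp_Pickᵢ² = 0.15² + 0.49² + 0.08² + 0.02² + 0.10² + 0.16² = 0.0225 + 0.2401 + 0.0064 + 0.0004 + 0.0100 + 0.0256 = 0.3050
B_Pick = 1 / 0.3050 = 3.2787
Highest B → broadest niche (most generalist): Green Frog (B = 4.97).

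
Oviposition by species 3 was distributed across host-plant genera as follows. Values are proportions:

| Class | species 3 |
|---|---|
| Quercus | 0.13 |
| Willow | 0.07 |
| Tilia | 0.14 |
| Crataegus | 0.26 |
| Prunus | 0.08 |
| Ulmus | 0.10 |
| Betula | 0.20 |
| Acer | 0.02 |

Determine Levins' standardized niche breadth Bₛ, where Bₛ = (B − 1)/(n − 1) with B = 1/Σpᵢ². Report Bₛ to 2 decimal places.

0.72

Σpᵢ² = 0.13² + 0.07² + 0.14² + 0.26² + 0.08² + 0.10² + 0.20² + 0.02² = 0.0169 + 0.0049 + 0.0196 + 0.0676 + 0.0064 + 0.0100 + 0.0400 + 0.0004 = 0.1658
B = 1 / 0.1658 = 6.0314
Bₛ = (B − 1)/(n − 1) = (6.0314 − 1)/(8 − 1) = 5.0314/7 = 0.7188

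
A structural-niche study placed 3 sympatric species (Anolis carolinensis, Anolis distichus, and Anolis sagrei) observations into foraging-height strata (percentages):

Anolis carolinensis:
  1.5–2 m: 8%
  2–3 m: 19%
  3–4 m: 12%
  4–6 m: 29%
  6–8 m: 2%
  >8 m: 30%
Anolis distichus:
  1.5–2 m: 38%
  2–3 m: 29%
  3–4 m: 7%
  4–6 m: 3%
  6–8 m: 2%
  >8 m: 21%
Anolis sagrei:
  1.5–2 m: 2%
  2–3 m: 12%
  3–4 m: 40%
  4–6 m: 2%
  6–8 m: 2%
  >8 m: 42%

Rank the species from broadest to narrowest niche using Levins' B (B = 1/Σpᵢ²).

Anolis carolinensis > Anolis distichus > Anolis sagrei

Convert percentages to proportions (divide by 100).
Σp_caroᵢ² = 0.08² + 0.19² + 0.12² + 0.29² + 0.02² + 0.30² = 0.0064 + 0.0361 + 0.0144 + 0.0841 + 0.0004 + 0.0900 = 0.2314
B_caro = 1 / 0.2314 = 4.3215
Σp_distᵢ² = 0.38² + 0.29² + 0.07² + 0.03² + 0.02² + 0.21² = 0.1444 + 0.0841 + 0.0049 + 0.0009 + 0.0004 + 0.0441 = 0.2788
B_dist = 1 / 0.2788 = 3.5868
Σp_sagrᵢ² = 0.02² + 0.12² + 0.40² + 0.02² + 0.02² + 0.42² = 0.0004 + 0.0144 + 0.1600 + 0.0004 + 0.0004 + 0.1764 = 0.3520
B_sagr = 1 / 0.3520 = 2.8409
Ranking by B (broadest → narrowest): Anolis carolinensis (4.32) > Anolis distichus (3.59) > Anolis sagrei (2.84)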